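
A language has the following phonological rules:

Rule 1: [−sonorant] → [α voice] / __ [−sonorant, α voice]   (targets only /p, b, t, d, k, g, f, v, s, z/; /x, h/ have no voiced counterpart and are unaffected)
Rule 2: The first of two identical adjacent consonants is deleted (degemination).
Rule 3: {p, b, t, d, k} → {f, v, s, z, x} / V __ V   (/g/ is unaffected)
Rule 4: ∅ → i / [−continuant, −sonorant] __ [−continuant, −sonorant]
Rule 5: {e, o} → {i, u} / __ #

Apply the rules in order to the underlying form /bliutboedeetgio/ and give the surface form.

Rule 1 (regressive voicing assimilation): /t/ precedes the voiced obstruent /b/, so it voices to [d] by assimilation. /t/ precedes the voiced obstruent /g/, so it voices to [d] by assimilation. /bliutboedeetgio/ → bliudboedeedgio.
Rule 2 (degemination): no segment meets the environment; /bliudboedeedgio/ is unchanged.
Rule 3 (intervocalic spirantization): /d/ is a stop between vowels /e/ and /e/, so it spirantizes to the fricative [z]. /bliudboedeedgio/ → bliudboezeedgio.
Rule 4 (stop-cluster i-epenthesis): /d/ and /b/ form a stop–stop cluster, so [i] is inserted between them. /d/ and /g/ form a stop–stop cluster, so [i] is inserted between them. /bliudboezeedgio/ → bliudiboezeedigio.
Rule 5 (final vowel raising): /o/ is a mid vowel in word-final position, so it raises to [u]. /bliudiboezeedigio/ → bliudiboezeedigiu.

bliudiboezeedigiu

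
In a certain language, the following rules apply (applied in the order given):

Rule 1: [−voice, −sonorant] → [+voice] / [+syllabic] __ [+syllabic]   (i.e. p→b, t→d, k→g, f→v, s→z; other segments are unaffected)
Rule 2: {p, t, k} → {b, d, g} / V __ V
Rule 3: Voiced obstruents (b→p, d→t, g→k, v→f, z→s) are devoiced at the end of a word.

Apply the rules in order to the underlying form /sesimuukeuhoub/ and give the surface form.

Rule 1 (intervocalic voicing): /s/ is a voiceless obstruent between vowels /e/ and /i/, so it voices to [z]. /k/ is a voiceless obstruent between vowels /u/ and /e/, so it voices to [g]. /sesimuukeuhoub/ → sezimuugeuhoub.
Rule 2 (intervocalic voicing): no segment meets the environment; /sezimuugeuhoub/ is unchanged.
Rule 3 (final devoicing): /b/ is a voiced obstruent in word-final position, so it devoices to [p]. /sezimuugeuhoub/ → sezimuugeuhoup.

sezimuugeuhoup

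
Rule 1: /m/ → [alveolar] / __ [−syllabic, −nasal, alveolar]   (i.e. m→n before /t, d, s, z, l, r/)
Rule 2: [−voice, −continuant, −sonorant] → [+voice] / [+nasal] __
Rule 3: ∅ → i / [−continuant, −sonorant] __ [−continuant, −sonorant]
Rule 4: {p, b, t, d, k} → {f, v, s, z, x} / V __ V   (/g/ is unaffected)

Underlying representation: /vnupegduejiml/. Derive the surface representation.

vnufegizuejinl

Rule 1 (nasal place assimilation): /m/ precedes the alveolar consonant /l/, so it assimilates in place to [n]. /vnupegduejiml/ → vnupegduejinl.
Rule 2 (post-nasal voicing): no segment meets the environment; /vnupegduejinl/ is unchanged.
Rule 3 (stop-cluster i-epenthesis): /g/ and /d/ form a stop–stop cluster, so [i] is inserted between them. /vnupegduejinl/ → vnupegiduejinl.
Rule 4 (intervocalic spirantization): /p/ is a stop between vowels /u/ and /e/, so it spirantizes to the fricative [f]. /d/ is a stop between vowels /i/ and /u/, so it spirantizes to the fricative [z]. /vnupegiduejinl/ → vnufegizuejinl.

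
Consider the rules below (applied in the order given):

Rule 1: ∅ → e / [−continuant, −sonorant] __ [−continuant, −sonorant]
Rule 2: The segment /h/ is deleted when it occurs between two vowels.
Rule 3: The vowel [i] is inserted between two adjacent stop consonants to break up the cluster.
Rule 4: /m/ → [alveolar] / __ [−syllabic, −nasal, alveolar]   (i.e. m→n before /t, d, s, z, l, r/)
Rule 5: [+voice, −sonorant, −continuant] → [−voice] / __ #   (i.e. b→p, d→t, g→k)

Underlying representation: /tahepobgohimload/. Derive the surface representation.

taepobegoinloat

Rule 1 (stop-cluster e-epenthesis): /b/ and /g/ form a stop–stop cluster, so [e] is inserted between them. /tahepobgohimload/ → tahepobegohimload.
Rule 2 (intervocalic h-deletion): /h/ occurs between vowels /a/ and /e/, so it deletes. /h/ occurs between vowels /o/ and /i/, so it deletes. /tahepobegohimload/ → taepobegoimload.
Rule 3 (stop-cluster i-epenthesis): no segment meets the environment; /taepobegoimload/ is unchanged.
Rule 4 (nasal place assimilation): /m/ precedes the alveolar consonant /l/, so it assimilates in place to [n]. /taepobegoimload/ → taepobegoinload.
Rule 5 (final devoicing): /d/ is a voiced stop in word-final position, so it devoices to [t]. /taepobegoinload/ → taepobegoinloat.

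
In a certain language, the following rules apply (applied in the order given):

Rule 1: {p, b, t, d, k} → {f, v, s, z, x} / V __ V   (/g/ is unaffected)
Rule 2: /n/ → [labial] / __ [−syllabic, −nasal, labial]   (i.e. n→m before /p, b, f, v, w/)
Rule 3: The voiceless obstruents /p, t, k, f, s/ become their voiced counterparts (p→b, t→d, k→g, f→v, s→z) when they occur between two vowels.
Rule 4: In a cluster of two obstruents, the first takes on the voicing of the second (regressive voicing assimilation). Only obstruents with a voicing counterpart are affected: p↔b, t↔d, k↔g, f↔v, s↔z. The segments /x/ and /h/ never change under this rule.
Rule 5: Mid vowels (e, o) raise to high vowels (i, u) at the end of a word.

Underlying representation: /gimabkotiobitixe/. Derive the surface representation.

gimapkoziovizixi

Rule 1 (intervocalic spirantization): /t/ is a stop between vowels /o/ and /i/, so it spirantizes to the fricative [s]. /b/ is a stop between vowels /o/ and /i/, so it spirantizes to the fricative [v]. /t/ is a stop between vowels /i/ and /i/, so it spirantizes to the fricative [s]. /gimabkotiobitixe/ → gimabkosiovisixe.
Rule 2 (nasal place assimilation): no segment meets the environment; /gimabkosiovisixe/ is unchanged.
Rule 3 (intervocalic voicing): /s/ is a voiceless obstruent between vowels /o/ and /i/, so it voices to [z]. /s/ is a voiceless obstruent between vowels /i/ and /i/, so it voices to [z]. /gimabkosiovisixe/ → gimabkoziovizixe.
Rule 4 (regressive voicing assimilation): /b/ precedes the voiceless obstruent /k/, so it devoices to [p] by assimilation. /gimabkoziovizixe/ → gimapkoziovizixe.
Rule 5 (final vowel raising): /e/ is a mid vowel in word-final position, so it raises to [i]. /gimapkoziovizixe/ → gimapkoziovizixi.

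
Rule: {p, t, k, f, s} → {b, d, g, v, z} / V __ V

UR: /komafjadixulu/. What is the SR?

komafjadixulu

No segment of /komafjadixulu/ meets the structural description of the rule, so the form surfaces unchanged.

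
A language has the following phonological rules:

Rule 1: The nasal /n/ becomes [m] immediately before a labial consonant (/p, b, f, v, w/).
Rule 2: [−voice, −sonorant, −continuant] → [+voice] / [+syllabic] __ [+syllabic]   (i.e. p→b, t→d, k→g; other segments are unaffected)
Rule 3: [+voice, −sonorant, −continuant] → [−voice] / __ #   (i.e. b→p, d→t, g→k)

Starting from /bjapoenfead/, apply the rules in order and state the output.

bjaboemfeat

Rule 1 (nasal place assimilation): /n/ precedes the labial consonant /f/, so it assimilates in place to [m]. /bjapoenfead/ → bjapoemfead.
Rule 2 (intervocalic voicing): /p/ is a voiceless stop between vowels /a/ and /o/, so it voices to [b]. /bjapoemfead/ → bjaboemfead.
Rule 3 (final devoicing): /d/ is a voiced stop in word-final position, so it devoices to [t]. /bjaboemfead/ → bjaboemfeat.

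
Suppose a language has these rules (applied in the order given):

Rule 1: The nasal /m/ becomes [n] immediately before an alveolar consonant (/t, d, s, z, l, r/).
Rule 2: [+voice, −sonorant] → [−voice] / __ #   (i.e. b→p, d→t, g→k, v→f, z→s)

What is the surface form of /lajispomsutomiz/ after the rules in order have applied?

lajisponsutomis

Rule 1 (nasal place assimilation): /m/ precedes the alveolar consonant /s/, so it assimilates in place to [n]. /lajispomsutomiz/ → lajisponsutomiz.
Rule 2 (final devoicing): /z/ is a voiced obstruent in word-final position, so it devoices to [s]. /lajisponsutomiz/ → lajisponsutomis.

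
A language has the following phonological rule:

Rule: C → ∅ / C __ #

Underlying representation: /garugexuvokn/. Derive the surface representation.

garugexuvok

/n/ is the second consonant of a word-final cluster /kn/, so it deletes.
The other instances of /g/, /r/, /x/, /v/, /k/ do not occur in the required environment and remain unchanged.
Surface form: [garugexuvok].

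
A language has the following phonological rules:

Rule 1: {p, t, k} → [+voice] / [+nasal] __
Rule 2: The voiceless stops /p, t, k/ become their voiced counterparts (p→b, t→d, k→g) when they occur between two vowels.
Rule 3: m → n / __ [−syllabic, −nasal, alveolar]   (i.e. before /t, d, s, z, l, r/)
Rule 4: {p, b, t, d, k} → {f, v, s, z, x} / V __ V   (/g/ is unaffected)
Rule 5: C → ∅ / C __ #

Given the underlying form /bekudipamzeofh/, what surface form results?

Rule 1 (post-nasal voicing): no segment meets the environment; /bekudipamzeofh/ is unchanged.
Rule 2 (intervocalic voicing): /k/ is a voiceless stop between vowels /e/ and /u/, so it voices to [g]. /p/ is a voiceless stop between vowels /i/ and /a/, so it voices to [b]. /bekudipamzeofh/ → begudibamzeofh.
Rule 3 (nasal place assimilation): /m/ precedes the alveolar consonant /z/, so it assimilates in place to [n]. /begudibamzeofh/ → begudibanzeofh.
Rule 4 (intervocalic spirantization): /d/ is a stop between vowels /u/ and /i/, so it spirantizes to the fricative [z]. /b/ is a stop between vowels /i/ and /a/, so it spirantizes to the fricative [v]. /begudibanzeofh/ → beguzivanzeofh.
Rule 5 (final cluster simplification): /h/ is the second consonant of a word-final cluster /fh/, so it deletes. /beguzivanzeofh/ → beguzivanzeof.

beguzivanzeof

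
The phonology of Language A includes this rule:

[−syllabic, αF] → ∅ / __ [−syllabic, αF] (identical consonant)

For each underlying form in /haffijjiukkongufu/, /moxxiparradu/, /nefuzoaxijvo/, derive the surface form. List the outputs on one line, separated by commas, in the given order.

hafijiukongufu, moxiparadu, nefuzoaxijvo

/haffijjiukkongufu/: /ff/ is a geminate; the first /f/ deletes. /jj/ is a geminate; the first /j/ deletes. /kk/ is a geminate; the first /k/ deletes. → [hafijiukongufu].
/moxxiparradu/: /xx/ is a geminate; the first /x/ deletes. /rr/ is a geminate; the first /r/ deletes. → [moxiparadu].
/nefuzoaxijvo/: the rule's environment is not met; surfaces unchanged as [nefuzoaxijvo].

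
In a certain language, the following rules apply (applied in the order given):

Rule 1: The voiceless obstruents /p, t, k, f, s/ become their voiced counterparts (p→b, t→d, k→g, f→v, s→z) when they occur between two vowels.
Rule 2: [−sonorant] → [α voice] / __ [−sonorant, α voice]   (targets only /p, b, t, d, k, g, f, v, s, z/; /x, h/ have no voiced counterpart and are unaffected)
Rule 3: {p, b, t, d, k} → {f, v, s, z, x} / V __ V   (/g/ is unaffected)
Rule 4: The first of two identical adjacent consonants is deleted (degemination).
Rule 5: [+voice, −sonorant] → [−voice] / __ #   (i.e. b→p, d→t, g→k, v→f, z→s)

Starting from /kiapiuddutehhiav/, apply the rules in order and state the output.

kiaviuduzehiaf

Rule 1 (intervocalic voicing): /p/ is a voiceless obstruent between vowels /a/ and /i/, so it voices to [b]. /t/ is a voiceless obstruent between vowels /u/ and /e/, so it voices to [d]. /kiapiuddutehhiav/ → kiabiuddudehhiav.
Rule 2 (regressive voicing assimilation): no segment meets the environment; /kiabiuddudehhiav/ is unchanged.
Rule 3 (intervocalic spirantization): /b/ is a stop between vowels /a/ and /i/, so it spirantizes to the fricative [v]. /d/ is a stop between vowels /u/ and /e/, so it spirantizes to the fricative [z]. /kiabiuddudehhiav/ → kiaviudduzehhiav.
Rule 4 (degemination): /dd/ is a geminate; the first /d/ deletes. /hh/ is a geminate; the first /h/ deletes. /kiaviudduzehhiav/ → kiaviuduzehiav.
Rule 5 (final devoicing): /v/ is a voiced obstruent in word-final position, so it devoices to [f]. /kiaviuduzehiav/ → kiaviuduzehiaf.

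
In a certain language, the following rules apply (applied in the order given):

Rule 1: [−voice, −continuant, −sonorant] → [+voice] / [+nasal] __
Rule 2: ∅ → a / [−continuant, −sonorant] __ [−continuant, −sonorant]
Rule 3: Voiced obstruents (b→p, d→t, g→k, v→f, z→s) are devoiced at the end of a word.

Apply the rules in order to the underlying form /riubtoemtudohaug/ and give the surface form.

Rule 1 (post-nasal voicing): /t/ is a voiceless stop immediately after the nasal /m/, so it voices to [d]. /riubtoemtudohaug/ → riubtoemdudohaug.
Rule 2 (stop-cluster a-epenthesis): /b/ and /t/ form a stop–stop cluster, so [a] is inserted between them. /riubtoemdudohaug/ → riubatoemdudohaug.
Rule 3 (final devoicing): /g/ is a voiced obstruent in word-final position, so it devoices to [k]. /riubatoemdudohaug/ → riubatoemdudohauk.

riubatoemdudohauk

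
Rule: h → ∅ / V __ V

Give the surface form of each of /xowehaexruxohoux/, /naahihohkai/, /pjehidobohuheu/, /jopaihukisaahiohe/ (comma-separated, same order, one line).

xoweaexruxooux, naaiohkai, pjeidoboueu, jopaiukisaaioe

/xowehaexruxohoux/: /h/ occurs between vowels /e/ and /a/, so it deletes. /h/ occurs between vowels /o/ and /o/, so it deletes. → [xoweaexruxooux].
/naahihohkai/: /h/ occurs between vowels /a/ and /i/, so it deletes. /h/ occurs between vowels /i/ and /o/, so it deletes. → [naaiohkai].
/pjehidobohuheu/: /h/ occurs between vowels /e/ and /i/, so it deletes. /h/ occurs between vowels /o/ and /u/, so it deletes. /h/ occurs between vowels /u/ and /e/, so it deletes. → [pjeidoboueu].
/jopaihukisaahiohe/: /h/ occurs between vowels /i/ and /u/, so it deletes. /h/ occurs between vowels /a/ and /i/, so it deletes. /h/ occurs between vowels /o/ and /e/, so it deletes. → [jopaiukisaaioe].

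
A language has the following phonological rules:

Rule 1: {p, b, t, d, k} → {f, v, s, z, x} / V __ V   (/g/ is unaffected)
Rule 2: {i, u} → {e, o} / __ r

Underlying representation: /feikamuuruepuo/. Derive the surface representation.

Rule 1 (intervocalic spirantization): /k/ is a stop between vowels /i/ and /a/, so it spirantizes to the fricative [x]. /p/ is a stop between vowels /e/ and /u/, so it spirantizes to the fricative [f]. /feikamuuruepuo/ → feixamuuruefuo.
Rule 2 (pre-rhotic lowering): /u/ is a high vowel immediately before /r/, so it lowers to [o]. /feixamuuruefuo/ → feixamuoruefuo.

feixamuoruefuo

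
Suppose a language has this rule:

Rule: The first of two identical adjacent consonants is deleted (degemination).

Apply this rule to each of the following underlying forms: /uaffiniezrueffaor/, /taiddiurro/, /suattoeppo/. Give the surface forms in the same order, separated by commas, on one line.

uafiniezruefaor, taidiuro, suatoepo

/uaffiniezrueffaor/: /ff/ is a geminate; the first /f/ deletes. /ff/ is a geminate; the first /f/ deletes. → [uafiniezruefaor].
/taiddiurro/: /dd/ is a geminate; the first /d/ deletes. /rr/ is a geminate; the first /r/ deletes. → [taidiuro].
/suattoeppo/: /tt/ is a geminate; the first /t/ deletes. /pp/ is a geminate; the first /p/ deletes. → [suatoepo].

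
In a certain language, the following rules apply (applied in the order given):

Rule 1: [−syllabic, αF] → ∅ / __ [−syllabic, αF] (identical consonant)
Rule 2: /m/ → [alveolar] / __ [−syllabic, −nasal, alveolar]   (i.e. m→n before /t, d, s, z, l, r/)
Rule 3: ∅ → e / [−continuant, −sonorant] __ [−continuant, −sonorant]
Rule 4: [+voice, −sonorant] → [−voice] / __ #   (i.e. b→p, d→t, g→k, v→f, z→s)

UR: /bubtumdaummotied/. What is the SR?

bubetundaumotiet

Rule 1 (degemination): /mm/ is a geminate; the first /m/ deletes. /bubtumdaummotied/ → bubtumdaumotied.
Rule 2 (nasal place assimilation): /m/ precedes the alveolar consonant /d/, so it assimilates in place to [n]. /bubtumdaumotied/ → bubtundaumotied.
Rule 3 (stop-cluster e-epenthesis): /b/ and /t/ form a stop–stop cluster, so [e] is inserted between them. /bubtundaumotied/ → bubetundaumotied.
Rule 4 (final devoicing): /d/ is a voiced obstruent in word-final position, so it devoices to [t]. /bubetundaumotied/ → bubetundaumotiet.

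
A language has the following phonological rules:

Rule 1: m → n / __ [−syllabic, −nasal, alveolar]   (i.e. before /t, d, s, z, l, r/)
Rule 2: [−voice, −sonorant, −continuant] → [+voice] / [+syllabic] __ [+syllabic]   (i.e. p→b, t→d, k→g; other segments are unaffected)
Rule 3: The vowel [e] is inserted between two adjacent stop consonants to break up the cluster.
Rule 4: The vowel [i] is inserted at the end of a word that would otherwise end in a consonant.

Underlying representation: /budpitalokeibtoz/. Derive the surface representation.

budepidalogeibetozi

Rule 1 (nasal place assimilation): no segment meets the environment; /budpitalokeibtoz/ is unchanged.
Rule 2 (intervocalic voicing): /t/ is a voiceless stop between vowels /i/ and /a/, so it voices to [d]. /k/ is a voiceless stop between vowels /o/ and /e/, so it voices to [g]. /budpitalokeibtoz/ → budpidalogeibtoz.
Rule 3 (stop-cluster e-epenthesis): /d/ and /p/ form a stop–stop cluster, so [e] is inserted between them. /b/ and /t/ form a stop–stop cluster, so [e] is inserted between them. /budpidalogeibtoz/ → budepidalogeibetoz.
Rule 4 (final i-epenthesis): the form ends in the consonant /z/, so [i] is inserted word-finally. /budepidalogeibetoz/ → budepidalogeibetozi.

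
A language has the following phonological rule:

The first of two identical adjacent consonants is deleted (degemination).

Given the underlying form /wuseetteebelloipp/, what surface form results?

/tt/ is a geminate; the first /t/ deletes.
/ll/ is a geminate; the first /l/ deletes.
/pp/ is a geminate; the first /p/ deletes.
The other instances of /w/, /s/, /t/, /b/, /l/, /p/ do not occur in the required environment and remain unchanged.
Surface form: [wuseeteebeloip].

wuseeteebeloip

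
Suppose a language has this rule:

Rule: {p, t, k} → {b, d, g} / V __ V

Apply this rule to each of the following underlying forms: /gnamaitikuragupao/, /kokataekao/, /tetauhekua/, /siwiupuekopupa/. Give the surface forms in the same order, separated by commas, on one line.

/gnamaitikuragupao/: /t/ is a voiceless stop between vowels /i/ and /i/, so it voices to [d]. /k/ is a voiceless stop between vowels /i/ and /u/, so it voices to [g]. /p/ is a voiceless stop between vowels /u/ and /a/, so it voices to [b]. → [gnamaidiguragubao].
/kokataekao/: /k/ is a voiceless stop between vowels /o/ and /a/, so it voices to [g]. /t/ is a voiceless stop between vowels /a/ and /a/, so it voices to [d]. /k/ is a voiceless stop between vowels /e/ and /a/, so it voices to [g]. → [kogadaegao].
/tetauhekua/: /t/ is a voiceless stop between vowels /e/ and /a/, so it voices to [d]. /k/ is a voiceless stop between vowels /e/ and /u/, so it voices to [g]. → [tedauhegua].
/siwiupuekopupa/: /p/ is a voiceless stop between vowels /u/ and /u/, so it voices to [b]. /k/ is a voiceless stop between vowels /e/ and /o/, so it voices to [g]. /p/ is a voiceless stop between vowels /o/ and /u/, so it voices to [b]. /p/ is a voiceless stop between vowels /u/ and /a/, so it voices to [b]. → [siwiubuegobuba].

gnamaidiguragubao, kogadaegao, tedauhegua, siwiubuegobuba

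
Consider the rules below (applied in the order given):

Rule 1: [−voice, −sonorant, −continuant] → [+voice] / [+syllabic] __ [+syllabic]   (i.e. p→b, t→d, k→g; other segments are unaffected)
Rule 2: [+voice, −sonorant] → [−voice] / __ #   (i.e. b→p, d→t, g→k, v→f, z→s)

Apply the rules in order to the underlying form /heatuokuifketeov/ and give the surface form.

headuoguifkedeof

Rule 1 (intervocalic voicing): /t/ is a voiceless stop between vowels /a/ and /u/, so it voices to [d]. /k/ is a voiceless stop between vowels /o/ and /u/, so it voices to [g]. /t/ is a voiceless stop between vowels /e/ and /e/, so it voices to [d]. /heatuokuifketeov/ → headuoguifkedeov.
Rule 2 (final devoicing): /v/ is a voiced obstruent in word-final position, so it devoices to [f]. /headuoguifkedeov/ → headuoguifkedeof.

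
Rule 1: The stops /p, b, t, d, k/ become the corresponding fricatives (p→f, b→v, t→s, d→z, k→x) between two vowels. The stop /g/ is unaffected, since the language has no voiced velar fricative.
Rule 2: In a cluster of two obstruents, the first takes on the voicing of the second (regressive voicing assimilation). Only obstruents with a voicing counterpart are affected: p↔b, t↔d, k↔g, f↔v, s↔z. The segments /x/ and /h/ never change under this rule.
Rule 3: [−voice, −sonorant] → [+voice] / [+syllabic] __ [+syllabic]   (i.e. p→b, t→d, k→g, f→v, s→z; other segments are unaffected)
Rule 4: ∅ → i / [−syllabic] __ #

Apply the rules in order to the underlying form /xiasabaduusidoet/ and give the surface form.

xiazavazuuzizoeti

Rule 1 (intervocalic spirantization): /b/ is a stop between vowels /a/ and /a/, so it spirantizes to the fricative [v]. /d/ is a stop between vowels /a/ and /u/, so it spirantizes to the fricative [z]. /d/ is a stop between vowels /i/ and /o/, so it spirantizes to the fricative [z]. /xiasabaduusidoet/ → xiasavazuusizoet.
Rule 2 (regressive voicing assimilation): no segment meets the environment; /xiasavazuusizoet/ is unchanged.
Rule 3 (intervocalic voicing): /s/ is a voiceless obstruent between vowels /a/ and /a/, so it voices to [z]. /s/ is a voiceless obstruent between vowels /u/ and /i/, so it voices to [z]. /xiasavazuusizoet/ → xiazavazuuzizoet.
Rule 4 (final i-epenthesis): the form ends in the consonant /t/, so [i] is inserted word-finally. /xiazavazuuzizoet/ → xiazavazuuzizoeti.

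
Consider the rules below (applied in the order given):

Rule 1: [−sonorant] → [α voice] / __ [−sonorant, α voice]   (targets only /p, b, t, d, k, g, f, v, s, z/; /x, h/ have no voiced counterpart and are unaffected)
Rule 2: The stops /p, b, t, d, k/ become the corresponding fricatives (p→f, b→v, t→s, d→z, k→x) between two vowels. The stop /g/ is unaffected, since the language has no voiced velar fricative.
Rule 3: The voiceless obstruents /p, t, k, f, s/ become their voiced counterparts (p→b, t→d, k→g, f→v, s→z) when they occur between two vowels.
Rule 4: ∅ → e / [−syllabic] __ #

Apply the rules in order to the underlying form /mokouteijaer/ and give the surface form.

Rule 1 (regressive voicing assimilation): no segment meets the environment; /mokouteijaer/ is unchanged.
Rule 2 (intervocalic spirantization): /k/ is a stop between vowels /o/ and /o/, so it spirantizes to the fricative [x]. /t/ is a stop between vowels /u/ and /e/, so it spirantizes to the fricative [s]. /mokouteijaer/ → moxouseijaer.
Rule 3 (intervocalic voicing): /s/ is a voiceless obstruent between vowels /u/ and /e/, so it voices to [z]. /moxouseijaer/ → moxouzeijaer.
Rule 4 (final e-epenthesis): the form ends in the consonant /r/, so [e] is inserted word-finally. /moxouzeijaer/ → moxouzeijaere.

moxouzeijaere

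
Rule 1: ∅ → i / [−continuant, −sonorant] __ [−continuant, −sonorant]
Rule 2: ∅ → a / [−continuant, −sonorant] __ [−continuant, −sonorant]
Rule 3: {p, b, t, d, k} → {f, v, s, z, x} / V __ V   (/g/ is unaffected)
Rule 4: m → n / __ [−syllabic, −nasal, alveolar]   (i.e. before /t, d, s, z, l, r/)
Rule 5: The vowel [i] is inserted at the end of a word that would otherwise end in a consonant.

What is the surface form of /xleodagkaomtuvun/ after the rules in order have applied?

Rule 1 (stop-cluster i-epenthesis): /g/ and /k/ form a stop–stop cluster, so [i] is inserted between them. /xleodagkaomtuvun/ → xleodagikaomtuvun.
Rule 2 (stop-cluster a-epenthesis): no segment meets the environment; /xleodagikaomtuvun/ is unchanged.
Rule 3 (intervocalic spirantization): /d/ is a stop between vowels /o/ and /a/, so it spirantizes to the fricative [z]. /k/ is a stop between vowels /i/ and /a/, so it spirantizes to the fricative [x]. /xleodagikaomtuvun/ → xleozagixaomtuvun.
Rule 4 (nasal place assimilation): /m/ precedes the alveolar consonant /t/, so it assimilates in place to [n]. /xleozagixaomtuvun/ → xleozagixaontuvun.
Rule 5 (final i-epenthesis): the form ends in the consonant /n/, so [i] is inserted word-finally. /xleozagixaontuvun/ → xleozagixaontuvuni.

xleozagixaontuvuni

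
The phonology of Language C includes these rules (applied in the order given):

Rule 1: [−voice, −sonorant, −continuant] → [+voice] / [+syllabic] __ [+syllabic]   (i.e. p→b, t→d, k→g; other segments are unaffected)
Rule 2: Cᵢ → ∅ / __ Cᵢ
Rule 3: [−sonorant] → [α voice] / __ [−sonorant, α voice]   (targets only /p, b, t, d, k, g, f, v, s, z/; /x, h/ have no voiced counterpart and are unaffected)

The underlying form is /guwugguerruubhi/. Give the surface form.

guwugueruuphi

Rule 1 (intervocalic voicing): no segment meets the environment; /guwugguerruubhi/ is unchanged.
Rule 2 (degemination): /gg/ is a geminate; the first /g/ deletes. /rr/ is a geminate; the first /r/ deletes. /guwugguerruubhi/ → guwugueruubhi.
Rule 3 (regressive voicing assimilation): /b/ precedes the voiceless obstruent /h/, so it devoices to [p] by assimilation. /guwugueruubhi/ → guwugueruuphi.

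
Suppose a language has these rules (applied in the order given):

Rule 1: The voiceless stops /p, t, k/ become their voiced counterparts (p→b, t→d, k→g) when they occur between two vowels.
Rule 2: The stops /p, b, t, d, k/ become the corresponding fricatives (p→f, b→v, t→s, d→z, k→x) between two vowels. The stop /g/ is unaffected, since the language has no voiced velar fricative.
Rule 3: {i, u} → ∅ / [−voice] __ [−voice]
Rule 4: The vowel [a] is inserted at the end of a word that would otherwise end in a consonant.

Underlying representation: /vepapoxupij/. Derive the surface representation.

Rule 1 (intervocalic voicing): /p/ is a voiceless stop between vowels /e/ and /a/, so it voices to [b]. /p/ is a voiceless stop between vowels /a/ and /o/, so it voices to [b]. /p/ is a voiceless stop between vowels /u/ and /i/, so it voices to [b]. /vepapoxupij/ → vebaboxubij.
Rule 2 (intervocalic spirantization): /b/ is a stop between vowels /e/ and /a/, so it spirantizes to the fricative [v]. /b/ is a stop between vowels /a/ and /o/, so it spirantizes to the fricative [v]. /b/ is a stop between vowels /u/ and /i/, so it spirantizes to the fricative [v]. /vebaboxubij/ → vevavoxuvij.
Rule 3 (high vowel syncope): no segment meets the environment; /vevavoxuvij/ is unchanged.
Rule 4 (final a-epenthesis): the form ends in the consonant /j/, so [a] is inserted word-finally. /vevavoxuvij/ → vevavoxuvija.

vevavoxuvija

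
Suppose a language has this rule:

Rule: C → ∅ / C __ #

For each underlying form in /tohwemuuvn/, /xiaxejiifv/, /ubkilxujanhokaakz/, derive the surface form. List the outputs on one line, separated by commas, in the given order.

/tohwemuuvn/: /n/ is the second consonant of a word-final cluster /vn/, so it deletes. → [tohwemuuv].
/xiaxejiifv/: /v/ is the second consonant of a word-final cluster /fv/, so it deletes. → [xiaxejiif].
/ubkilxujanhokaakz/: /z/ is the second consonant of a word-final cluster /kz/, so it deletes. → [ubkilxujanhokaak].

tohwemuuv, xiaxejiif, ubkilxujanhokaak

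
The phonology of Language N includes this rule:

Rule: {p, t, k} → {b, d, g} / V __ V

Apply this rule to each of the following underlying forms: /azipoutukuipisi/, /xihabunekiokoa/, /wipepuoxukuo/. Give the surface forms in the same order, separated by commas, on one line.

azibouduguibisi, xihabunegiogoa, wibebuoxuguo

/azipoutukuipisi/: /p/ is a voiceless stop between vowels /i/ and /o/, so it voices to [b]. /t/ is a voiceless stop between vowels /u/ and /u/, so it voices to [d]. /k/ is a voiceless stop between vowels /u/ and /u/, so it voices to [g]. /p/ is a voiceless stop between vowels /i/ and /i/, so it voices to [b]. → [azibouduguibisi].
/xihabunekiokoa/: /k/ is a voiceless stop between vowels /e/ and /i/, so it voices to [g]. /k/ is a voiceless stop between vowels /o/ and /o/, so it voices to [g]. → [xihabunegiogoa].
/wipepuoxukuo/: /p/ is a voiceless stop between vowels /i/ and /e/, so it voices to [b]. /p/ is a voiceless stop between vowels /e/ and /u/, so it voices to [b]. /k/ is a voiceless stop between vowels /u/ and /u/, so it voices to [g]. → [wibebuoxuguo].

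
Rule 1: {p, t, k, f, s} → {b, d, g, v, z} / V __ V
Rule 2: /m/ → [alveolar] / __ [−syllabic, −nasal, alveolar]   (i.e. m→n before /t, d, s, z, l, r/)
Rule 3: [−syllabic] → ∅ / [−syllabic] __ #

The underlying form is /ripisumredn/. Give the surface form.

Rule 1 (intervocalic voicing): /p/ is a voiceless obstruent between vowels /i/ and /i/, so it voices to [b]. /s/ is a voiceless obstruent between vowels /i/ and /u/, so it voices to [z]. /ripisumredn/ → ribizumredn.
Rule 2 (nasal place assimilation): /m/ precedes the alveolar consonant /r/, so it assimilates in place to [n]. /ribizumredn/ → ribizunredn.
Rule 3 (final cluster simplification): /n/ is the second consonant of a word-final cluster /dn/, so it deletes. /ribizunredn/ → ribizunred.

ribizunred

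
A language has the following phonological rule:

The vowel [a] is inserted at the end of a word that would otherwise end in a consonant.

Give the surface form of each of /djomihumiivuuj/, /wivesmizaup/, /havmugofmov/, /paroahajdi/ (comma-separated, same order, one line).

/djomihumiivuuj/: the form ends in the consonant /j/, so [a] is inserted word-finally. → [djomihumiivuuja].
/wivesmizaup/: the form ends in the consonant /p/, so [a] is inserted word-finally. → [wivesmizaupa].
/havmugofmov/: the form ends in the consonant /v/, so [a] is inserted word-finally. → [havmugofmova].
/paroahajdi/: the rule's environment is not met; surfaces unchanged as [paroahajdi].

djomihumiivuuja, wivesmizaupa, havmugofmova, paroahajdi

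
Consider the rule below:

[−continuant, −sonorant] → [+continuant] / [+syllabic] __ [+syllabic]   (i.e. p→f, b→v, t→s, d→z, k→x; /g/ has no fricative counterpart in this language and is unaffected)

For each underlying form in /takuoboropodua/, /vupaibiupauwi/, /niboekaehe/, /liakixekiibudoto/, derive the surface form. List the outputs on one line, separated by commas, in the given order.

taxuovorofozua, vufaiviufauwi, nivoexaehe, liaxixexiivuzoso

/takuoboropodua/: /k/ is a stop between vowels /a/ and /u/, so it spirantizes to the fricative [x]. /b/ is a stop between vowels /o/ and /o/, so it spirantizes to the fricative [v]. /p/ is a stop between vowels /o/ and /o/, so it spirantizes to the fricative [f]. /d/ is a stop between vowels /o/ and /u/, so it spirantizes to the fricative [z]. → [taxuovorofozua].
/vupaibiupauwi/: /p/ is a stop between vowels /u/ and /a/, so it spirantizes to the fricative [f]. /b/ is a stop between vowels /i/ and /i/, so it spirantizes to the fricative [v]. /p/ is a stop between vowels /u/ and /a/, so it spirantizes to the fricative [f]. → [vufaiviufauwi].
/niboekaehe/: /b/ is a stop between vowels /i/ and /o/, so it spirantizes to the fricative [v]. /k/ is a stop between vowels /e/ and /a/, so it spirantizes to the fricative [x]. → [nivoexaehe].
/liakixekiibudoto/: /k/ is a stop between vowels /a/ and /i/, so it spirantizes to the fricative [x]. /k/ is a stop between vowels /e/ and /i/, so it spirantizes to the fricative [x]. /b/ is a stop between vowels /i/ and /u/, so it spirantizes to the fricative [v]. /d/ is a stop between vowels /u/ and /o/, so it spirantizes to the fricative [z]. /t/ is a stop between vowels /o/ and /o/, so it spirantizes to the fricative [s]. → [liaxixexiivuzoso].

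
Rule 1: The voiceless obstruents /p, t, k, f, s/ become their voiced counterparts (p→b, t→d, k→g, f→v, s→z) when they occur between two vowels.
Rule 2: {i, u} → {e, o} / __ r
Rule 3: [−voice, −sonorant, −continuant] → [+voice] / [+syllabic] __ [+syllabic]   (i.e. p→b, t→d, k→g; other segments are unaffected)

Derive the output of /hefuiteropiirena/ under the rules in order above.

hevuiderobierena

Rule 1 (intervocalic voicing): /f/ is a voiceless obstruent between vowels /e/ and /u/, so it voices to [v]. /t/ is a voiceless obstruent between vowels /i/ and /e/, so it voices to [d]. /p/ is a voiceless obstruent between vowels /o/ and /i/, so it voices to [b]. /hefuiteropiirena/ → hevuiderobiirena.
Rule 2 (pre-rhotic lowering): /i/ is a high vowel immediately before /r/, so it lowers to [e]. /hevuiderobiirena/ → hevuiderobierena.
Rule 3 (intervocalic voicing): no segment meets the environment; /hevuiderobierena/ is unchanged.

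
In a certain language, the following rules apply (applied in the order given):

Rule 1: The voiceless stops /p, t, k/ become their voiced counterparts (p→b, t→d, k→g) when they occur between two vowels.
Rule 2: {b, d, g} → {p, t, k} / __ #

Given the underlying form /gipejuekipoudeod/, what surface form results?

Rule 1 (intervocalic voicing): /p/ is a voiceless stop between vowels /i/ and /e/, so it voices to [b]. /k/ is a voiceless stop between vowels /e/ and /i/, so it voices to [g]. /p/ is a voiceless stop between vowels /i/ and /o/, so it voices to [b]. /gipejuekipoudeod/ → gibejuegiboudeod.
Rule 2 (final devoicing): /d/ is a voiced stop in word-final position, so it devoices to [t]. /gibejuegiboudeod/ → gibejuegiboudeot.

gibejuegiboudeot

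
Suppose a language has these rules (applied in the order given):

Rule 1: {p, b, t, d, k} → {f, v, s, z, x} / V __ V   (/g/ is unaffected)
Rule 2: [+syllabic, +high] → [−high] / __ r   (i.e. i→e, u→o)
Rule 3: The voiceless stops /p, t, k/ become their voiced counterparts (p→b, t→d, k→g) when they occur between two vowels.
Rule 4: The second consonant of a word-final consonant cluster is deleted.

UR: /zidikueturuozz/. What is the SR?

zizixuesoruoz

Rule 1 (intervocalic spirantization): /d/ is a stop between vowels /i/ and /i/, so it spirantizes to the fricative [z]. /k/ is a stop between vowels /i/ and /u/, so it spirantizes to the fricative [x]. /t/ is a stop between vowels /e/ and /u/, so it spirantizes to the fricative [s]. /zidikueturuozz/ → zizixuesuruozz.
Rule 2 (pre-rhotic lowering): /u/ is a high vowel immediately before /r/, so it lowers to [o]. /zizixuesuruozz/ → zizixuesoruozz.
Rule 3 (intervocalic voicing): no segment meets the environment; /zizixuesoruozz/ is unchanged.
Rule 4 (final cluster simplification): /z/ is the second consonant of a word-final cluster /zz/, so it deletes. /zizixuesoruozz/ → zizixuesoruoz.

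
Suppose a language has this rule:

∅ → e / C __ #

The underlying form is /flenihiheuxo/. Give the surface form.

No segment of /flenihiheuxo/ meets the structural description of the rule, so the form surfaces unchanged.

flenihiheuxo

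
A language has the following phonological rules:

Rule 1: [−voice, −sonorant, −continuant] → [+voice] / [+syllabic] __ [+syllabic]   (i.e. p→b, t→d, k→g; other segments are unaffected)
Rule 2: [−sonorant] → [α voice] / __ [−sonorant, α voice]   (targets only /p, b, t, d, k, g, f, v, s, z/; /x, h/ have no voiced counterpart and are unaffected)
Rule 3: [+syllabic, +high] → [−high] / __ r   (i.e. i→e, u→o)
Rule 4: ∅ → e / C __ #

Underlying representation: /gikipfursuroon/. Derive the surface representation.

Rule 1 (intervocalic voicing): /k/ is a voiceless stop between vowels /i/ and /i/, so it voices to [g]. /gikipfursuroon/ → gigipfursuroon.
Rule 2 (regressive voicing assimilation): no segment meets the environment; /gigipfursuroon/ is unchanged.
Rule 3 (pre-rhotic lowering): /u/ is a high vowel immediately before /r/, so it lowers to [o]. /u/ is a high vowel immediately before /r/, so it lowers to [o]. /gigipfursuroon/ → gigipforsoroon.
Rule 4 (final e-epenthesis): the form ends in the consonant /n/, so [e] is inserted word-finally. /gigipforsoroon/ → gigipforsoroone.

gigipforsoroone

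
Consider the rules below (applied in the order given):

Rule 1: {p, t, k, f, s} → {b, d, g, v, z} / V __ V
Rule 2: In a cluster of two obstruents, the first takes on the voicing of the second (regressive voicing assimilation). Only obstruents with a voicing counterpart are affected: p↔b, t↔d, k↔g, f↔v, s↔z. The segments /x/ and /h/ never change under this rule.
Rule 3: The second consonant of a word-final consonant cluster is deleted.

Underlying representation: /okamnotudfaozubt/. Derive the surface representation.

Rule 1 (intervocalic voicing): /k/ is a voiceless obstruent between vowels /o/ and /a/, so it voices to [g]. /t/ is a voiceless obstruent between vowels /o/ and /u/, so it voices to [d]. /okamnotudfaozubt/ → ogamnodudfaozubt.
Rule 2 (regressive voicing assimilation): /d/ precedes the voiceless obstruent /f/, so it devoices to [t] by assimilation. /b/ precedes the voiceless obstruent /t/, so it devoices to [p] by assimilation. /ogamnodudfaozubt/ → ogamnodutfaozupt.
Rule 3 (final cluster simplification): /t/ is the second consonant of a word-final cluster /pt/, so it deletes. /ogamnodutfaozupt/ → ogamnodutfaozup.

ogamnodutfaozup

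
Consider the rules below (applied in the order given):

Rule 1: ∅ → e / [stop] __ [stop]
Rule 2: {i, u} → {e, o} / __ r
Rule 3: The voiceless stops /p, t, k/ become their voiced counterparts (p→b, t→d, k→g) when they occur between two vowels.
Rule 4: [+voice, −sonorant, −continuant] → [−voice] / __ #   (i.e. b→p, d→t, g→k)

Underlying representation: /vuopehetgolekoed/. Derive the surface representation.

Rule 1 (stop-cluster e-epenthesis): /t/ and /g/ form a stop–stop cluster, so [e] is inserted between them. /vuopehetgolekoed/ → vuopehetegolekoed.
Rule 2 (pre-rhotic lowering): no segment meets the environment; /vuopehetegolekoed/ is unchanged.
Rule 3 (intervocalic voicing): /p/ is a voiceless stop between vowels /o/ and /e/, so it voices to [b]. /t/ is a voiceless stop between vowels /e/ and /e/, so it voices to [d]. /k/ is a voiceless stop between vowels /e/ and /o/, so it voices to [g]. /vuopehetegolekoed/ → vuobehedegolegoed.
Rule 4 (final devoicing): /d/ is a voiced stop in word-final position, so it devoices to [t]. /vuobehedegolegoed/ → vuobehedegolegoet.

vuobehedegolegoet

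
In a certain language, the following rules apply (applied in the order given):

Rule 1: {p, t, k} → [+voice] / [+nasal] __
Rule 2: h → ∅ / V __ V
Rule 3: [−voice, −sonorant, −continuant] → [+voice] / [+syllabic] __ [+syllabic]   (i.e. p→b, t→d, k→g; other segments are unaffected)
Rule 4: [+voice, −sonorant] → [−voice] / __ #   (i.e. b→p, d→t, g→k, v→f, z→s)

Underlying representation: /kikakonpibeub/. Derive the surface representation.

Rule 1 (post-nasal voicing): /p/ is a voiceless stop immediately after the nasal /n/, so it voices to [b]. /kikakonpibeub/ → kikakonbibeub.
Rule 2 (intervocalic h-deletion): no segment meets the environment; /kikakonbibeub/ is unchanged.
Rule 3 (intervocalic voicing): /k/ is a voiceless stop between vowels /i/ and /a/, so it voices to [g]. /k/ is a voiceless stop between vowels /a/ and /o/, so it voices to [g]. /kikakonbibeub/ → kigagonbibeub.
Rule 4 (final devoicing): /b/ is a voiced obstruent in word-final position, so it devoices to [p]. /kigagonbibeub/ → kigagonbibeup.

kigagonbibeup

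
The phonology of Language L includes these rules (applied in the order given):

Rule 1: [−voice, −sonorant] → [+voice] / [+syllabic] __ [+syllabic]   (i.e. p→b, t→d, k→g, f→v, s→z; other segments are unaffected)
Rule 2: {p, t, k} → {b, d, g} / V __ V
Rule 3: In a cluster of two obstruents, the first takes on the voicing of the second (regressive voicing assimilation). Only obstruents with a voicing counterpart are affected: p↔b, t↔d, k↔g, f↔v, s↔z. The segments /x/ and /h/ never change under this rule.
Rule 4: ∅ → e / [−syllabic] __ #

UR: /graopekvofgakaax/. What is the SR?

Rule 1 (intervocalic voicing): /p/ is a voiceless obstruent between vowels /o/ and /e/, so it voices to [b]. /k/ is a voiceless obstruent between vowels /a/ and /a/, so it voices to [g]. /graopekvofgakaax/ → graobekvofgagaax.
Rule 2 (intervocalic voicing): no segment meets the environment; /graobekvofgagaax/ is unchanged.
Rule 3 (regressive voicing assimilation): /k/ precedes the voiced obstruent /v/, so it voices to [g] by assimilation. /f/ precedes the voiced obstruent /g/, so it voices to [v] by assimilation. /graobekvofgagaax/ → graobegvovgagaax.
Rule 4 (final e-epenthesis): the form ends in the consonant /x/, so [e] is inserted word-finally. /graobegvovgagaax/ → graobegvovgagaaxe.

graobegvovgagaaxe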